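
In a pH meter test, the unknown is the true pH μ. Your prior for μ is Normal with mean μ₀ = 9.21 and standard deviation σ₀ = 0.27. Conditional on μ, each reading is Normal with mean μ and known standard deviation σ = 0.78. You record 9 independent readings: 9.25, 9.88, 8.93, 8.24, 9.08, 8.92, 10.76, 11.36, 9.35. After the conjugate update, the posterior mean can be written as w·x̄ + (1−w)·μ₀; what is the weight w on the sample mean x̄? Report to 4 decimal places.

For Normal data with known variance σ², a Normal(μ₀, σ₀²) prior on μ is conjugate. Posterior precision = 1/σ₀² + n/σ²; posterior mean is the precision-weighted average of μ₀ and x̄.
σ₀² = 0.27² = 0.0729, σ² = 0.78² = 0.6084. Prior precision 1/σ₀² = 1/0.0729; data precision n/σ² = 9/0.6084.
w = (n/σ²)/(1/σ₀² + n/σ²) = n·σ₀²/(σ² + n·σ₀²) = 9·0.0729/(0.6084 + 9·0.0729) = 0.6561/1.2645 = 0.5189.

0.5189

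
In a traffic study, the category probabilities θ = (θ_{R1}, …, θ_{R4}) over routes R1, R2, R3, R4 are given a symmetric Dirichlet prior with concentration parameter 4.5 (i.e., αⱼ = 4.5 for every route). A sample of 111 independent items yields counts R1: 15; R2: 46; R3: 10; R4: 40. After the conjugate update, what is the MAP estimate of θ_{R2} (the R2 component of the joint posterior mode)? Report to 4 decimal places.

0.3960

The Dirichlet prior is conjugate to the Multinomial likelihood: each posterior αⱼ = prior αⱼ + observed count nⱼ.
Posterior concentration: (19.5, 50.5, 14.5, 44.5), total = 129.0.
Joint mode component: (α_{R2}−1)/(Σα−K) = 49.5/125.0 = 0.3960.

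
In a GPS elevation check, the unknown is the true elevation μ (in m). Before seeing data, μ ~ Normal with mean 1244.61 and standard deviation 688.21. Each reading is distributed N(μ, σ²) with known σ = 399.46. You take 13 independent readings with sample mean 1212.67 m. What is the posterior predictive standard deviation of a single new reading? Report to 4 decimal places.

For Normal data with known variance σ², a Normal(μ₀, σ₀²) prior on μ is conjugate. Posterior precision = 1/σ₀² + n/σ²; posterior mean is the precision-weighted average of μ₀ and x̄.
σ₀² = 688.21² = 473633.0041, σ² = 399.46² = 159568.2916; σ² + n·σ₀² = 159568.2916 + 13·473633.0041 = 6316797.3449.
Posterior precision = 1/σ₀² + n/σ² = 1/473633.0041 + 13/159568.2916 = (σ² + n·σ₀²)/(σ₀²σ²) = 6316797.3449/(473633.0041·159568.2916); posterior variance σₙ² = σ₀²σ²/(σ² + n·σ₀²) = 473633.0041·159568.2916/6316797.3449 = 11964.418863.
Predictive variance for one new observation = σₙ² + σ² = 473633.0041·159568.2916/6316797.3449 + 159568.2916 = σ²·(σ₀² + 6316797.3449)/6316797.3449 = 159568.2916·6790430.349/6316797.3449 = 171532.710463; SD = √(159568.2916·6790430.349/6316797.3449) = 414.1651.

414.1651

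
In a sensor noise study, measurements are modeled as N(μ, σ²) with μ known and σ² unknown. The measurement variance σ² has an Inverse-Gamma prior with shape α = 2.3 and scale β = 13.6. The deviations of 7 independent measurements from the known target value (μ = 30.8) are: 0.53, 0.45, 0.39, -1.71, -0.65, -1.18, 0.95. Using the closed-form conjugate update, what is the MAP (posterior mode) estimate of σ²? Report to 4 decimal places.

2.4615

With known mean μ and an Inverse-Gamma(α, β) prior on σ², the Normal likelihood is conjugate: posterior is Inv-Gamma(α + n/2, β + Σ(xᵢ−μ)²/2).
Σ(xᵢ−μ)² = (0.53)² + (0.45)² + (0.39)² + (-1.71)² + (-0.65)² + (-1.18)² + (0.95)² = 6.2770.
Posterior: Inv-Gamma(2.3 + 7/2, 13.6 + 6.2770/2) = Inv-Gamma(5.80, 16.73850).
Mode = β/(α+1) = 16.73850/6.80 = 2.4615.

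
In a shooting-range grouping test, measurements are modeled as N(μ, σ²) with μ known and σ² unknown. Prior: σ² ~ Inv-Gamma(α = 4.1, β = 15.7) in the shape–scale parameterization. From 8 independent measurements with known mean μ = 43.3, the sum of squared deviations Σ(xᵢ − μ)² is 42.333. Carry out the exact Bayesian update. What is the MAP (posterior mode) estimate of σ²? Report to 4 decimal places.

4.0513

With known mean μ and an Inverse-Gamma(α, β) prior on σ², the Normal likelihood is conjugate: posterior is Inv-Gamma(α + n/2, β + Σ(xᵢ−μ)²/2).
Posterior: Inv-Gamma(4.1 + 8/2, 15.7 + 42.333/2) = Inv-Gamma(8.10, 36.8665).
Mode = β/(α+1) = 36.8665/9.10 = 4.0513.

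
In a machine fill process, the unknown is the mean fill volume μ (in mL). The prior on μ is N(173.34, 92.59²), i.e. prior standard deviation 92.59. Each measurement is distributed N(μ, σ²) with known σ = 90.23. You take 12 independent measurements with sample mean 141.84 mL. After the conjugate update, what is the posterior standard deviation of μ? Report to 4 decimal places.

25.0739

For Normal data with known variance σ², a Normal(μ₀, σ₀²) prior on μ is conjugate. Posterior precision = 1/σ₀² + n/σ²; posterior mean is the precision-weighted average of μ₀ and x̄.
σ₀² = 92.59² = 8572.9081, σ² = 90.23² = 8141.4529; σ² + n·σ₀² = 8141.4529 + 12·8572.9081 = 111016.3501.
Posterior precision = 1/σ₀² + n/σ² = 1/8572.9081 + 12/8141.4529 = (σ² + n·σ₀²)/(σ₀²σ²) = 111016.3501/(8572.9081·8141.4529); posterior variance σₙ² = σ₀²σ²/(σ² + n·σ₀²) = 8572.9081·8141.4529/111016.3501 = 628.699533.
Posterior SD = √σₙ² = √(8572.9081·8141.4529/111016.3501) = 25.0739.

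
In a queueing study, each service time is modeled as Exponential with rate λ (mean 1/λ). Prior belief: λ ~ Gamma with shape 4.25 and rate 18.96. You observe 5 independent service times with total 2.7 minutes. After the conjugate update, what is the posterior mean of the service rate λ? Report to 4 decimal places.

0.4271

With a Gamma(shape α, rate β) prior on the exponential rate λ, the posterior after n observations with total T = Σxᵢ is Gamma(α+n, β+T).
Posterior: Gamma(4.25+5, 18.96+2.7) = Gamma(9.25, 21.66).
Posterior mean of λ = α/β = 9.25/21.66 = 0.4271.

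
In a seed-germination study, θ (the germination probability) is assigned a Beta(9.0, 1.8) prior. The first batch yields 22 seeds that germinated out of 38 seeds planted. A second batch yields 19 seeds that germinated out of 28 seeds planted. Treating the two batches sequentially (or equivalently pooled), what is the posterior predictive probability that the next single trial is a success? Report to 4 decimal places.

The Beta prior is conjugate to a Binomial/Bernoulli likelihood; the update adds successes to α and failures to β.
After batch 1: Beta(9.0+22, 1.8+16) = Beta(31.0, 17.8).
After batch 2: Beta(31.0+19, 17.8+9) = Beta(50.0, 26.8).
For a single future Bernoulli trial, P(success | data) = α/(α+β) = 0.6510.

0.6510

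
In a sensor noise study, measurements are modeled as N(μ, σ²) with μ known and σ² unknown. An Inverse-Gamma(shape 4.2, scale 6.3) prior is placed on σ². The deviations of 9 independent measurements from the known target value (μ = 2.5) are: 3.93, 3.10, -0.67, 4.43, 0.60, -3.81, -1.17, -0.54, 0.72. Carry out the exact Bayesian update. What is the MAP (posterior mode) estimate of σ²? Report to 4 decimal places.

With known mean μ and an Inverse-Gamma(α, β) prior on σ², the Normal likelihood is conjugate: posterior is Inv-Gamma(α + n/2, β + Σ(xᵢ−μ)²/2).
Σ(xᵢ−μ)² = (3.93)² + (3.10)² + (-0.67)² + (4.43)² + (0.60)² + (-3.81)² + (-1.17)² + (-0.54)² + (0.72)² = 62.1837.
Posterior: Inv-Gamma(4.2 + 9/2, 6.3 + 62.1837/2) = Inv-Gamma(8.70, 37.39185).
Mode = β/(α+1) = 37.39185/9.70 = 3.8548.

3.8548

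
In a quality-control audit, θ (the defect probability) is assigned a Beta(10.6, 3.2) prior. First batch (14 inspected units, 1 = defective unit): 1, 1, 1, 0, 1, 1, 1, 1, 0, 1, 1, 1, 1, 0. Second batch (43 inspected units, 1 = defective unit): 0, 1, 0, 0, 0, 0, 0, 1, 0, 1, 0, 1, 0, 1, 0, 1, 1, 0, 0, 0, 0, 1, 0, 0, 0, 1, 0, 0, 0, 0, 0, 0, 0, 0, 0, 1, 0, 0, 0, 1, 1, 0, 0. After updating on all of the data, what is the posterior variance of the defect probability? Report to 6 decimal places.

The Beta prior is conjugate to a Binomial/Bernoulli likelihood; the update adds successes to α and failures to β.
After batch 1: Beta(10.6+11, 3.2+3) = Beta(21.6, 6.2).
After batch 2: Beta(21.6+12, 6.2+31) = Beta(33.6, 37.2).
Var = αβ/((α+β)²(α+β+1)) = 33.6·37.2/(70.8²·71.8) = 0.003473.

0.003473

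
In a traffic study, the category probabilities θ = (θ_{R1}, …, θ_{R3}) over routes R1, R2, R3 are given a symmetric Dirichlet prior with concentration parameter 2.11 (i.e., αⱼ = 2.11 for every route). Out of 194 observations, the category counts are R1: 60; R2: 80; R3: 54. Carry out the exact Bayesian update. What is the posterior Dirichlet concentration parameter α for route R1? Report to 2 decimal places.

62.11

The Dirichlet prior is conjugate to the Multinomial likelihood: each posterior αⱼ = prior αⱼ + observed count nⱼ.
Posterior concentration: (62.11, 82.11, 56.11), total = 200.33.
α_{R1} = 2.11 + 60 = 62.11.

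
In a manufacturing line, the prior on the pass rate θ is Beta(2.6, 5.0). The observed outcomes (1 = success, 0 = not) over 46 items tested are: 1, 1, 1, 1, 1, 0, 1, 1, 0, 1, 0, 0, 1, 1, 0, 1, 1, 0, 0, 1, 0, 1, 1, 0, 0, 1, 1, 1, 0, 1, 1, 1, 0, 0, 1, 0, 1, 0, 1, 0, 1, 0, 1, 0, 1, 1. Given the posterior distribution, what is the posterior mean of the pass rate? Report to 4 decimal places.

The Beta prior is conjugate to a Binomial/Bernoulli likelihood; the update adds successes to α and failures to β.
Posterior: Beta(α+k, β+n−k) = Beta(2.6+28, 5.0+18) = Beta(30.6, 23.0).
Posterior mean = α/(α+β) = 30.6/53.6 = 0.5709.

0.5709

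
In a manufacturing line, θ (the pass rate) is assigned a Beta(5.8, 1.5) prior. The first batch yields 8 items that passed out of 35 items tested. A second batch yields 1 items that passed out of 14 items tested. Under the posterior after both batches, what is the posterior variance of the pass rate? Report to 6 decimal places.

0.003382

The Beta prior is conjugate to a Binomial/Bernoulli likelihood; the update adds successes to α and failures to β.
After batch 1: Beta(5.8+8, 1.5+27) = Beta(13.8, 28.5).
After batch 2: Beta(13.8+1, 28.5+13) = Beta(14.8, 41.5).
Var = αβ/((α+β)²(α+β+1)) = 14.8·41.5/(56.3²·57.3) = 0.003382.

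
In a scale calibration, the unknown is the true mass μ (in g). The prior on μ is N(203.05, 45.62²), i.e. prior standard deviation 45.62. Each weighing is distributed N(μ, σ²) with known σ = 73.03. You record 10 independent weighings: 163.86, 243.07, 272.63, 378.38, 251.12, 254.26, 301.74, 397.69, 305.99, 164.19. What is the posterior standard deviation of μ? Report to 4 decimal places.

20.6044

For Normal data with known variance σ², a Normal(μ₀, σ₀²) prior on μ is conjugate. Posterior precision = 1/σ₀² + n/σ²; posterior mean is the precision-weighted average of μ₀ and x̄.
σ₀² = 45.62² = 2081.1844, σ² = 73.03² = 5333.3809; σ² + n·σ₀² = 5333.3809 + 10·2081.1844 = 26145.2249.
Posterior precision = 1/σ₀² + n/σ² = 1/2081.1844 + 10/5333.3809 = (σ² + n·σ₀²)/(σ₀²σ²) = 26145.2249/(2081.1844·5333.3809); posterior variance σₙ² = σ₀²σ²/(σ² + n·σ₀²) = 2081.1844·5333.3809/26145.2249 = 424.542117.
Posterior SD = √σₙ² = √(2081.1844·5333.3809/26145.2249) = 20.6044.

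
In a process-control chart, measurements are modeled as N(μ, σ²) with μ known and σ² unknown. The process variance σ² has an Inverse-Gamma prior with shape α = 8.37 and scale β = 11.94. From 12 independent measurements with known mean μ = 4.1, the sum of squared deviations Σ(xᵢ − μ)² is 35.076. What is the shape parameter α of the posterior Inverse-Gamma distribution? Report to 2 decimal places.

With known mean μ and an Inverse-Gamma(α, β) prior on σ², the Normal likelihood is conjugate: posterior is Inv-Gamma(α + n/2, β + Σ(xᵢ−μ)²/2).
Posterior: Inv-Gamma(8.37 + 12/2, 11.94 + 35.076/2) = Inv-Gamma(14.37, 29.4780).
Posterior α = 14.37.

14.37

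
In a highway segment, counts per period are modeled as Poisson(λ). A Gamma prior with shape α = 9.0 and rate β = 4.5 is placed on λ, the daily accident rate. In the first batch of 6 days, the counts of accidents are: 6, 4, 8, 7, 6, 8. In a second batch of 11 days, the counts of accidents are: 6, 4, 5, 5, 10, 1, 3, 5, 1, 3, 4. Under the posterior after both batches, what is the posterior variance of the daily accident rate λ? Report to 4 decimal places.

0.2055

With a Gamma(shape α, rate β) prior, the Poisson likelihood is conjugate: the posterior is Gamma(α + ΣXᵢ, β + n).
Batch 1: sum of counts S = 39 over n = 6 days.
After batch 1: Gamma(α+S, β+n) = Gamma(9.0+39, 4.5+6) = Gamma(48.0, 10.5).
Batch 2: sum of counts S = 47 over n = 11 days.
After batch 2: Gamma(α+S, β+n) = Gamma(48.0+47, 10.5+11) = Gamma(95.0, 21.5).
Var = α/β² = 95.0/21.5² = 0.2055.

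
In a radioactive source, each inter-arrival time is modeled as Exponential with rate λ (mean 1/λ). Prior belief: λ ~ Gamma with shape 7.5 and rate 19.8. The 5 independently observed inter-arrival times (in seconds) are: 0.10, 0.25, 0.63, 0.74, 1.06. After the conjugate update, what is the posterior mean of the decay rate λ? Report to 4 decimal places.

0.5536

With a Gamma(shape α, rate β) prior on the exponential rate λ, the posterior after n observations with total T = Σxᵢ is Gamma(α+n, β+T).
Sum of observations T = 2.78 seconds; n = 5.
Posterior: Gamma(7.5+5, 19.8+2.78) = Gamma(12.5, 22.58).
Posterior mean of λ = α/β = 12.5/22.58 = 0.5536.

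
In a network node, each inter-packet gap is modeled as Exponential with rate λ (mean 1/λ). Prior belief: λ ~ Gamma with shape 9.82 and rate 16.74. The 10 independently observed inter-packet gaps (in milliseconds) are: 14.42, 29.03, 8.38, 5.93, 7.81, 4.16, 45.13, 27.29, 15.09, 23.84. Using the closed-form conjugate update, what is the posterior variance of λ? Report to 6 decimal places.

With a Gamma(shape α, rate β) prior on the exponential rate λ, the posterior after n observations with total T = Σxᵢ is Gamma(α+n, β+T).
Sum of observations T = 181.08 milliseconds; n = 10.
Posterior: Gamma(9.82+10, 16.74+181.08) = Gamma(19.82, 197.82).
Var = α/β² = 0.000506.

0.000506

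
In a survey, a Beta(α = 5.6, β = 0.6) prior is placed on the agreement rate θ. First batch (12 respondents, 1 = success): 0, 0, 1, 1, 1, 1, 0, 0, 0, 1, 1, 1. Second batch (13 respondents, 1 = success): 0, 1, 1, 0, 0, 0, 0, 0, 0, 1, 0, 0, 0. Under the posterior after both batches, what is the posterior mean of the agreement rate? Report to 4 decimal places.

0.5000

The Beta prior is conjugate to a Binomial/Bernoulli likelihood; the update adds successes to α and failures to β.
After batch 1: Beta(5.6+7, 0.6+5) = Beta(12.6, 5.6).
After batch 2: Beta(12.6+3, 5.6+10) = Beta(15.6, 15.6).
Posterior mean = α/(α+β) = 15.6/31.2 = 0.5000.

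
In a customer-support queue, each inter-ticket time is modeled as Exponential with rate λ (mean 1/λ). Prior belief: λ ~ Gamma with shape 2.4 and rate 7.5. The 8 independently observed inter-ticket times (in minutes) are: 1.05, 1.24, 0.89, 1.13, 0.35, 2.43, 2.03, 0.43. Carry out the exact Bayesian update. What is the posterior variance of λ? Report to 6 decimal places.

With a Gamma(shape α, rate β) prior on the exponential rate λ, the posterior after n observations with total T = Σxᵢ is Gamma(α+n, β+T).
Sum of observations T = 9.55 minutes; n = 8.
Posterior: Gamma(2.4+8, 7.5+9.55) = Gamma(10.4, 17.05).
Var = α/β² = 0.035775.

0.035775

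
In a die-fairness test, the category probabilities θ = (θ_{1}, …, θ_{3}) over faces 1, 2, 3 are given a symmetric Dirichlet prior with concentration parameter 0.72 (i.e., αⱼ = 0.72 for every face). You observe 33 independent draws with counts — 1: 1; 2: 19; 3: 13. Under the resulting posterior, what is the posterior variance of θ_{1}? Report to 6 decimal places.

0.001287

The Dirichlet prior is conjugate to the Multinomial likelihood: each posterior αⱼ = prior αⱼ + observed count nⱼ.
Posterior concentration: (1.72, 19.72, 13.72), total = 35.16.
Var[θ_j] = α_j(Σα−α_j)/((Σα)²(Σα+1)) = 1.72·33.44/(35.16²·36.16) = 0.001287.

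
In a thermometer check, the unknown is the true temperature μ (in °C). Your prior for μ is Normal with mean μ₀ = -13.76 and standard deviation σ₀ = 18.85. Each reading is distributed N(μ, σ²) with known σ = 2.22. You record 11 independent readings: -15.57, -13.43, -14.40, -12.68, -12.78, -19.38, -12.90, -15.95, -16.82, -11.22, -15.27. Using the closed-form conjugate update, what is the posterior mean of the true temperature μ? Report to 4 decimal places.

-14.5808

For Normal data with known variance σ², a Normal(μ₀, σ₀²) prior on μ is conjugate. Posterior precision = 1/σ₀² + n/σ²; posterior mean is the precision-weighted average of μ₀ and x̄.
Σxᵢ = (-15.57) + (-13.43) + (-14.40) + (-12.68) + (-12.78) + (-19.38) + (-12.90) + (-15.95) + (-16.82) + (-11.22) + (-15.27) = -160.4, so n·x̄ = -160.4.
σ₀² = 18.85² = 355.3225, σ² = 2.22² = 4.9284; σ² + n·σ₀² = 4.9284 + 11·355.3225 = 3913.4759.
Posterior mean = (μ₀/σ₀² + n·x̄/σ²)/(1/σ₀² + n/σ²) = (σ²·μ₀ + σ₀²·n·x̄)/(σ² + n·σ₀²) = (4.9284·(-13.76) + 355.3225·(-160.4))/3913.4759 = -57061.543784/3913.4759 = -14.5808.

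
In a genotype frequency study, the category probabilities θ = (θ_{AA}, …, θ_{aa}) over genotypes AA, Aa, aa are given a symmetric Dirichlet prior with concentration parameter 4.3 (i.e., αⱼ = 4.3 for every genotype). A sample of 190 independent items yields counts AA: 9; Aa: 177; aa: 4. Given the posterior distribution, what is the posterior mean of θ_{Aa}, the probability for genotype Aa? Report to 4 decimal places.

The Dirichlet prior is conjugate to the Multinomial likelihood: each posterior αⱼ = prior αⱼ + observed count nⱼ.
Posterior concentration: (13.3, 181.3, 8.3), total = 202.9.
E[θ_{Aa}|data] = α_{Aa}/Σα = 181.3/202.9 = 0.8935.

0.8935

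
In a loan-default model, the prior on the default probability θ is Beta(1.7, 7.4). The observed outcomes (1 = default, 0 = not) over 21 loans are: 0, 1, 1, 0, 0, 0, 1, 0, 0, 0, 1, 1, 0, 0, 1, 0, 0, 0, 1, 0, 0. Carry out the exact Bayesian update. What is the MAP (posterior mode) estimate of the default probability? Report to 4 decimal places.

0.2740

The Beta prior is conjugate to a Binomial/Bernoulli likelihood; the update adds successes to α and failures to β.
Posterior: Beta(α+k, β+n−k) = Beta(1.7+7, 7.4+14) = Beta(8.7, 21.4).
Mode of Beta(a,b) for a,b>1 is (a−1)/(a+b−2) = 7.7/28.1 = 0.2740.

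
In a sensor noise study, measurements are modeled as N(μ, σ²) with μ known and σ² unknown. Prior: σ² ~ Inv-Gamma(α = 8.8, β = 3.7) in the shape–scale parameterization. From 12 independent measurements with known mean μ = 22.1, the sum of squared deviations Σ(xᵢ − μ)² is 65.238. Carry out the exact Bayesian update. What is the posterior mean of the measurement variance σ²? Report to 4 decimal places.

With known mean μ and an Inverse-Gamma(α, β) prior on σ², the Normal likelihood is conjugate: posterior is Inv-Gamma(α + n/2, β + Σ(xᵢ−μ)²/2).
Posterior: Inv-Gamma(8.8 + 12/2, 3.7 + 65.238/2) = Inv-Gamma(14.80, 36.3190).
E[σ²|data] = β/(α−1) = 36.3190/13.80 = 2.6318.

2.6318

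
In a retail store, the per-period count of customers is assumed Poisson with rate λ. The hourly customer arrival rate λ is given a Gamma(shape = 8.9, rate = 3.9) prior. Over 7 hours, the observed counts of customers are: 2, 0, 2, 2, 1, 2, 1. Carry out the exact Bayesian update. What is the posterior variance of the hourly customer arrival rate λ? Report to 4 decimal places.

0.1591

With a Gamma(shape α, rate β) prior, the Poisson likelihood is conjugate: the posterior is Gamma(α + ΣXᵢ, β + n).
Sum of counts S = 10 over n = 7 hours.
Posterior: Gamma(α+S, β+n) = Gamma(8.9+10, 3.9+7) = Gamma(18.9, 10.9).
Var = α/β² = 18.9/10.9² = 0.1591.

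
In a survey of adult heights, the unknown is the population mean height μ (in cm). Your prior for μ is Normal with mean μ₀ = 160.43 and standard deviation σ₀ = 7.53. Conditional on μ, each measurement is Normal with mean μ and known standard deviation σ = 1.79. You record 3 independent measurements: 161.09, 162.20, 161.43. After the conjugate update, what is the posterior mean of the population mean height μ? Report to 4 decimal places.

161.5522

For Normal data with known variance σ², a Normal(μ₀, σ₀²) prior on μ is conjugate. Posterior precision = 1/σ₀² + n/σ²; posterior mean is the precision-weighted average of μ₀ and x̄.
Σxᵢ = 161.09 + 162.20 + 161.43 = 484.72, so n·x̄ = 484.72.
σ₀² = 7.53² = 56.7009, σ² = 1.79² = 3.2041; σ² + n·σ₀² = 3.2041 + 3·56.7009 = 173.3068.
Posterior mean = (μ₀/σ₀² + n·x̄/σ²)/(1/σ₀² + n/σ²) = (σ²·μ₀ + σ₀²·n·x̄)/(σ² + n·σ₀²) = (3.2041·160.43 + 56.7009·484.72)/173.3068 = 27998.094011/173.3068 = 161.5522.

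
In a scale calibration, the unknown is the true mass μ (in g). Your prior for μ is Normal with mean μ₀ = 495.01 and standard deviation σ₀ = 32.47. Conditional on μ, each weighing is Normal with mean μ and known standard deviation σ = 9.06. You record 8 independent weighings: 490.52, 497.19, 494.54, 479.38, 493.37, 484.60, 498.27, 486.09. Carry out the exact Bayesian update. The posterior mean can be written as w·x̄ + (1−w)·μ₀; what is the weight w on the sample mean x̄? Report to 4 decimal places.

0.9904

For Normal data with known variance σ², a Normal(μ₀, σ₀²) prior on μ is conjugate. Posterior precision = 1/σ₀² + n/σ²; posterior mean is the precision-weighted average of μ₀ and x̄.
σ₀² = 32.47² = 1054.3009, σ² = 9.06² = 82.0836. Prior precision 1/σ₀² = 1/1054.3009; data precision n/σ² = 8/82.0836.
w = (n/σ²)/(1/σ₀² + n/σ²) = n·σ₀²/(σ² + n·σ₀²) = 8·1054.3009/(82.0836 + 8·1054.3009) = 8434.4072/8516.4908 = 0.9904.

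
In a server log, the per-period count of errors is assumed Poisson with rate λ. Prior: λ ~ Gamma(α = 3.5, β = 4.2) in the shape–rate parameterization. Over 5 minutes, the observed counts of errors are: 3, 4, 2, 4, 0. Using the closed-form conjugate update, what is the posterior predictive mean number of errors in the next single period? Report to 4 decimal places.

With a Gamma(shape α, rate β) prior, the Poisson likelihood is conjugate: the posterior is Gamma(α + ΣXᵢ, β + n).
Sum of counts S = 13 over n = 5 minutes.
Posterior: Gamma(α+S, β+n) = Gamma(3.5+13, 4.2+5) = Gamma(16.5, 9.2).
The predictive distribution for one future period is NegBinom with mean α/β = 1.7935.

1.7935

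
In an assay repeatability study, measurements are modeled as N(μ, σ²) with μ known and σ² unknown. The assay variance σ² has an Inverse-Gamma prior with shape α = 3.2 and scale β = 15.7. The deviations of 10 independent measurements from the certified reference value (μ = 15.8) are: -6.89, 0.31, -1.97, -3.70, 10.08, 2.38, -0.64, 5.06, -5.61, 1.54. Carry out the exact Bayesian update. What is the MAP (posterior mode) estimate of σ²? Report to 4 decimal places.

14.3297

With known mean μ and an Inverse-Gamma(α, β) prior on σ², the Normal likelihood is conjugate: posterior is Inv-Gamma(α + n/2, β + Σ(xᵢ−μ)²/2).
Σ(xᵢ−μ)² = (-6.89)² + (0.31)² + (-1.97)² + (-3.70)² + (10.08)² + (2.38)² + (-0.64)² + (5.06)² + (-5.61)² + (1.54)² = 232.2668.
Posterior: Inv-Gamma(3.2 + 10/2, 15.7 + 232.2668/2) = Inv-Gamma(8.20, 131.83340).
Mode = β/(α+1) = 131.83340/9.20 = 14.3297.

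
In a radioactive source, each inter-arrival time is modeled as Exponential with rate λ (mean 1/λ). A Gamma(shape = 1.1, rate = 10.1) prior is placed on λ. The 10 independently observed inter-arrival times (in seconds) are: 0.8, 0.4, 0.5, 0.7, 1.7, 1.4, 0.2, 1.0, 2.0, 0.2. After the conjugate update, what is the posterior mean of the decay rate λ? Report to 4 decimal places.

With a Gamma(shape α, rate β) prior on the exponential rate λ, the posterior after n observations with total T = Σxᵢ is Gamma(α+n, β+T).
Sum of observations T = 8.9 seconds; n = 10.
Posterior: Gamma(1.1+10, 10.1+8.9) = Gamma(11.1, 19.0).
Posterior mean of λ = α/β = 11.1/19.0 = 0.5842.

0.5842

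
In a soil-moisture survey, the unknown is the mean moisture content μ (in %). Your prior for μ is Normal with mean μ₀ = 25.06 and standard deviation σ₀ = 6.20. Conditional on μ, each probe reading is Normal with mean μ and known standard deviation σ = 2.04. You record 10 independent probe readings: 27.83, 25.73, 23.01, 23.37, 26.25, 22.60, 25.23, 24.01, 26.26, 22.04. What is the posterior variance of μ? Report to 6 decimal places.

For Normal data with known variance σ², a Normal(μ₀, σ₀²) prior on μ is conjugate. Posterior precision = 1/σ₀² + n/σ²; posterior mean is the precision-weighted average of μ₀ and x̄.
σ₀² = 6.20² = 38.44, σ² = 2.04² = 4.1616; σ² + n·σ₀² = 4.1616 + 10·38.44 = 388.5616.
Posterior precision = 1/σ₀² + n/σ² = 1/38.44 + 10/4.1616 = (σ² + n·σ₀²)/(σ₀²σ²) = 388.5616/(38.44·4.1616); posterior variance σₙ² = σ₀²σ²/(σ² + n·σ₀²) = 38.44·4.1616/388.5616 = 0.411703.

0.411703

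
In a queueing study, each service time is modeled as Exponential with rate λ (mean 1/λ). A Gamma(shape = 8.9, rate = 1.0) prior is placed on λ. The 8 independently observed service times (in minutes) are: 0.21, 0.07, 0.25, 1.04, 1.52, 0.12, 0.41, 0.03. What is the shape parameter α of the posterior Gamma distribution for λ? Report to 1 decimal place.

16.9

With a Gamma(shape α, rate β) prior on the exponential rate λ, the posterior after n observations with total T = Σxᵢ is Gamma(α+n, β+T).
Sum of observations T = 3.65 minutes; n = 8.
Posterior: Gamma(8.9+8, 1.0+3.65) = Gamma(16.9, 4.65).
Posterior α = 16.9.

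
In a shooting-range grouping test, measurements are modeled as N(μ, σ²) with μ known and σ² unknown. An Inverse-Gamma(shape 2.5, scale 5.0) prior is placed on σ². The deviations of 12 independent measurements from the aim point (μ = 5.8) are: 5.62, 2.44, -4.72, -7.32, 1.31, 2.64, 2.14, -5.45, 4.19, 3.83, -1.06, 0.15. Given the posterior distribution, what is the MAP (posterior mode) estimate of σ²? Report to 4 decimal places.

With known mean μ and an Inverse-Gamma(α, β) prior on σ², the Normal likelihood is conjugate: posterior is Inv-Gamma(α + n/2, β + Σ(xᵢ−μ)²/2).
Σ(xᵢ−μ)² = (5.62)² + (2.44)² + (-4.72)² + (-7.32)² + (1.31)² + (2.64)² + (2.14)² + (-5.45)² + (4.19)² + (3.83)² + (-1.06)² + (0.15)² = 189.7377.
Posterior: Inv-Gamma(2.5 + 12/2, 5.0 + 189.7377/2) = Inv-Gamma(8.50, 99.86885).
Mode = β/(α+1) = 99.86885/9.50 = 10.5125.

10.5125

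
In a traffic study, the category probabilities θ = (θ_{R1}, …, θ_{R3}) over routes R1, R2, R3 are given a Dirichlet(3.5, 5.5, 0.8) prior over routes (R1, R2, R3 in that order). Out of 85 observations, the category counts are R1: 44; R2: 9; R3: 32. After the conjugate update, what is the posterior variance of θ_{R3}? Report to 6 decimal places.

The Dirichlet prior is conjugate to the Multinomial likelihood: each posterior αⱼ = prior αⱼ + observed count nⱼ.
Posterior concentration: (47.5, 14.5, 32.8), total = 94.8.
Var[θ_j] = α_j(Σα−α_j)/((Σα)²(Σα+1)) = 32.8·62.0/(94.8²·95.8) = 0.002362.

0.002362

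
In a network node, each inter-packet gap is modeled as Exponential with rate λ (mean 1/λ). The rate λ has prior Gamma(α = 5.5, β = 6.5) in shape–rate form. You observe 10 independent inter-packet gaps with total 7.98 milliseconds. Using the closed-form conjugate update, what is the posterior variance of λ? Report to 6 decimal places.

0.073926

With a Gamma(shape α, rate β) prior on the exponential rate λ, the posterior after n observations with total T = Σxᵢ is Gamma(α+n, β+T).
Posterior: Gamma(5.5+10, 6.5+7.98) = Gamma(15.5, 14.48).
Var = α/β² = 0.073926.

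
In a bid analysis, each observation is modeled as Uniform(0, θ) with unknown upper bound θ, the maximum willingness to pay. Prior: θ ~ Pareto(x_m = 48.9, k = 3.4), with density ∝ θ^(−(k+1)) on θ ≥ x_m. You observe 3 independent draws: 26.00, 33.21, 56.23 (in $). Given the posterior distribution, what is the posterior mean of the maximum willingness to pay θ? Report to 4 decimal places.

A Pareto(scale x_m, shape k) prior on the upper bound θ of Uniform(0, θ) is conjugate: posterior is Pareto(max(x_m, max xᵢ), k + n).
Sample maximum = 56.23; prior scale x_m = 48.9 → posterior scale = max = 56.23.
Posterior shape = 3.4 + 3 = 6.4.
E[θ|data] = k·x_m/(k−1) = 6.4·56.23/5.4 = 66.6430.

66.6430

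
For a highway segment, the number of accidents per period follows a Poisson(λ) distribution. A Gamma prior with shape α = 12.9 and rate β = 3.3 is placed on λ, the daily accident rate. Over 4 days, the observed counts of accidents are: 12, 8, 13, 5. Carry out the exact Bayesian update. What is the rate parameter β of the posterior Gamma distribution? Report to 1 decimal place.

With a Gamma(shape α, rate β) prior, the Poisson likelihood is conjugate: the posterior is Gamma(α + ΣXᵢ, β + n).
Sum of counts S = 38 over n = 4 days.
Posterior: Gamma(α+S, β+n) = Gamma(12.9+38, 3.3+4) = Gamma(50.9, 7.3).
Posterior β = 7.3.

7.3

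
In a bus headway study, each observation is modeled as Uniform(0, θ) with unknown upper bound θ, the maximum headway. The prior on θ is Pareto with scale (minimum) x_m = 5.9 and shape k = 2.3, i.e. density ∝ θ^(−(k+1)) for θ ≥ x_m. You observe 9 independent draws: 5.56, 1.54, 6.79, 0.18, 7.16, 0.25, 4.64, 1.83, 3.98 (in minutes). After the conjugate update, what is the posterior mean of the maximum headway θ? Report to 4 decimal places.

A Pareto(scale x_m, shape k) prior on the upper bound θ of Uniform(0, θ) is conjugate: posterior is Pareto(max(x_m, max xᵢ), k + n).
Sample maximum = 7.16; prior scale x_m = 5.9 → posterior scale = max = 7.16.
Posterior shape = 2.3 + 9 = 11.3.
E[θ|data] = k·x_m/(k−1) = 11.3·7.16/10.3 = 7.8551.

7.8551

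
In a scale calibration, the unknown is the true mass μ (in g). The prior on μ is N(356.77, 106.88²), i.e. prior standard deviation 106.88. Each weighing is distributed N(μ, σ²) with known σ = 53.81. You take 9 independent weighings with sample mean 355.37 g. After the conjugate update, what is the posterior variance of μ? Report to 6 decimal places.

312.911255

For Normal data with known variance σ², a Normal(μ₀, σ₀²) prior on μ is conjugate. Posterior precision = 1/σ₀² + n/σ²; posterior mean is the precision-weighted average of μ₀ and x̄.
σ₀² = 106.88² = 11423.3344, σ² = 53.81² = 2895.5161; σ² + n·σ₀² = 2895.5161 + 9·11423.3344 = 105705.5257.
Posterior precision = 1/σ₀² + n/σ² = 1/11423.3344 + 9/2895.5161 = (σ² + n·σ₀²)/(σ₀²σ²) = 105705.5257/(11423.3344·2895.5161); posterior variance σₙ² = σ₀²σ²/(σ² + n·σ₀²) = 11423.3344·2895.5161/105705.5257 = 312.911255.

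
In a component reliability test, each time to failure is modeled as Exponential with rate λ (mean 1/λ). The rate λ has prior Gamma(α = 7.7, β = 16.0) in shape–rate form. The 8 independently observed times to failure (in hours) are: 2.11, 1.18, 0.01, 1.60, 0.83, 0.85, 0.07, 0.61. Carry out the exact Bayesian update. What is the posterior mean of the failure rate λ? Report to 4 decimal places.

With a Gamma(shape α, rate β) prior on the exponential rate λ, the posterior after n observations with total T = Σxᵢ is Gamma(α+n, β+T).
Sum of observations T = 7.26 hours; n = 8.
Posterior: Gamma(7.7+8, 16.0+7.26) = Gamma(15.7, 23.26).
Posterior mean of λ = α/β = 15.7/23.26 = 0.6750.

0.6750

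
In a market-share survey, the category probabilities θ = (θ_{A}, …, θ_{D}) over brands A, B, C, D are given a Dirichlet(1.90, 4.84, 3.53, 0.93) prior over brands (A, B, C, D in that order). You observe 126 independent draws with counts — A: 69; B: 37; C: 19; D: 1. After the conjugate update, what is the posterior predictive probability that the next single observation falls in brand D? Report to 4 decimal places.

0.0141

The Dirichlet prior is conjugate to the Multinomial likelihood: each posterior αⱼ = prior αⱼ + observed count nⱼ.
Posterior concentration: (70.90, 41.84, 22.53, 1.93), total = 137.20.
P(next = D | data) = α_{D}/Σα = 0.0141.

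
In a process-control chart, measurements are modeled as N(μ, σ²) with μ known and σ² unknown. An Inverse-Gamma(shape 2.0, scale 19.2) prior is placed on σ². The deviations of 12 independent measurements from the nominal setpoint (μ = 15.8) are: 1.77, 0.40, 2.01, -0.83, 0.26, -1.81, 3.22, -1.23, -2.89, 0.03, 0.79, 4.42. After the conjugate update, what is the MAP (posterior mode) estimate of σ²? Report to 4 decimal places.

5.0089

With known mean μ and an Inverse-Gamma(α, β) prior on σ², the Normal likelihood is conjugate: posterior is Inv-Gamma(α + n/2, β + Σ(xᵢ−μ)²/2).
Σ(xᵢ−μ)² = (1.77)² + (0.40)² + (2.01)² + (-0.83)² + (0.26)² + (-1.81)² + (3.22)² + (-1.23)² + (-2.89)² + (0.03)² + (0.79)² + (4.42)² = 51.7604.
Posterior: Inv-Gamma(2.0 + 12/2, 19.2 + 51.7604/2) = Inv-Gamma(8.00, 45.08020).
Mode = β/(α+1) = 45.08020/9.00 = 5.0089.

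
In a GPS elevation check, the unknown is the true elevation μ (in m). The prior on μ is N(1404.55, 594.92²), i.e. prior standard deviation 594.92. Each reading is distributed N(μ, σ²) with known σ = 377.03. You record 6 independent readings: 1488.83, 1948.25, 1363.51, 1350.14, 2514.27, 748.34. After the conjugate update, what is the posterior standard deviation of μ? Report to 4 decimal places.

For Normal data with known variance σ², a Normal(μ₀, σ₀²) prior on μ is conjugate. Posterior precision = 1/σ₀² + n/σ²; posterior mean is the precision-weighted average of μ₀ and x̄.
σ₀² = 594.92² = 353929.8064, σ² = 377.03² = 142151.6209; σ² + n·σ₀² = 142151.6209 + 6·353929.8064 = 2265730.4593.
Posterior precision = 1/σ₀² + n/σ² = 1/353929.8064 + 6/142151.6209 = (σ² + n·σ₀²)/(σ₀²σ²) = 2265730.4593/(353929.8064·142151.6209); posterior variance σₙ² = σ₀²σ²/(σ² + n·σ₀²) = 353929.8064·142151.6209/2265730.4593 = 22205.507923.
Posterior SD = √σₙ² = √(353929.8064·142151.6209/2265730.4593) = 149.0151.

149.0151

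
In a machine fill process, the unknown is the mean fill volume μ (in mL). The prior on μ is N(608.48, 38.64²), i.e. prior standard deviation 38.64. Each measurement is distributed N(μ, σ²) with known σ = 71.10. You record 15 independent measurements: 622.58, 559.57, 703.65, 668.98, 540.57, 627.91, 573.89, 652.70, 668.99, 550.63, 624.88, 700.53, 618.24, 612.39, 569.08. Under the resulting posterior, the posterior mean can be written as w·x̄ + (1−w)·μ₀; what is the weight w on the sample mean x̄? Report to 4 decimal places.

For Normal data with known variance σ², a Normal(μ₀, σ₀²) prior on μ is conjugate. Posterior precision = 1/σ₀² + n/σ²; posterior mean is the precision-weighted average of μ₀ and x̄.
σ₀² = 38.64² = 1493.0496, σ² = 71.10² = 5055.21. Prior precision 1/σ₀² = 1/1493.0496; data precision n/σ² = 15/5055.21.
w = (n/σ²)/(1/σ₀² + n/σ²) = n·σ₀²/(σ² + n·σ₀²) = 15·1493.0496/(5055.21 + 15·1493.0496) = 22395.744/27450.954 = 0.8158.

0.8158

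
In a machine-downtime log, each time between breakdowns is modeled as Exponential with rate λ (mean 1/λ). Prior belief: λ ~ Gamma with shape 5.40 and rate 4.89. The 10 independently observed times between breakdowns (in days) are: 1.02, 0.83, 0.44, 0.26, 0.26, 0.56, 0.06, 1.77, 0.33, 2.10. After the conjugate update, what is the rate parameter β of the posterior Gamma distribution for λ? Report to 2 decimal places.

With a Gamma(shape α, rate β) prior on the exponential rate λ, the posterior after n observations with total T = Σxᵢ is Gamma(α+n, β+T).
Sum of observations T = 7.63 days; n = 10.
Posterior: Gamma(5.40+10, 4.89+7.63) = Gamma(15.40, 12.52).
Posterior β = 12.52.

12.52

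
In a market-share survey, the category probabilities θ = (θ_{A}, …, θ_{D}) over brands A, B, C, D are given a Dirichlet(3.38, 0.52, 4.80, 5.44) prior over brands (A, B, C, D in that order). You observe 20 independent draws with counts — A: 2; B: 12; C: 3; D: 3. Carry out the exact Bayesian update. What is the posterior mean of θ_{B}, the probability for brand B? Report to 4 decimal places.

The Dirichlet prior is conjugate to the Multinomial likelihood: each posterior αⱼ = prior αⱼ + observed count nⱼ.
Posterior concentration: (5.38, 12.52, 7.80, 8.44), total = 34.14.
E[θ_{B}|data] = α_{B}/Σα = 12.52/34.14 = 0.3667.

0.3667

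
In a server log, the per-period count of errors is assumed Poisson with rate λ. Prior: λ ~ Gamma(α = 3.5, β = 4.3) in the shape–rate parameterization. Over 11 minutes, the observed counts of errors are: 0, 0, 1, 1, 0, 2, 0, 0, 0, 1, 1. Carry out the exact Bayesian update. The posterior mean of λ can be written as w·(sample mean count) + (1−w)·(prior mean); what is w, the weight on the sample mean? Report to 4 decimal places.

0.7190

With a Gamma(shape α, rate β) prior, the Poisson likelihood is conjugate: the posterior is Gamma(α + ΣXᵢ, β + n).
Posterior mean = (α₀+S)/(β₀+n) = [n/(β₀+n)]·(S/n) + [β₀/(β₀+n)]·(α₀/β₀), so only n and β₀ enter the weight.
Weight on data w = n/(β₀+n) = 11/(4.3+11) = 11/15.3 = 0.7190.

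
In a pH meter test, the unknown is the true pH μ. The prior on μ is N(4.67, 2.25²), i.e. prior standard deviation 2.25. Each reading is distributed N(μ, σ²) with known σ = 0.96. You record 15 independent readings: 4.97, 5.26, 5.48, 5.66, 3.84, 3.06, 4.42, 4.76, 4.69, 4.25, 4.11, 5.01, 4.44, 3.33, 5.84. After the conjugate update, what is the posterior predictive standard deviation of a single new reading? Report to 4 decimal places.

For Normal data with known variance σ², a Normal(μ₀, σ₀²) prior on μ is conjugate. Posterior precision = 1/σ₀² + n/σ²; posterior mean is the precision-weighted average of μ₀ and x̄.
σ₀² = 2.25² = 5.0625, σ² = 0.96² = 0.9216; σ² + n·σ₀² = 0.9216 + 15·5.0625 = 76.8591.
Posterior precision = 1/σ₀² + n/σ² = 1/5.0625 + 15/0.9216 = (σ² + n·σ₀²)/(σ₀²σ²) = 76.8591/(5.0625·0.9216); posterior variance σₙ² = σ₀²σ²/(σ² + n·σ₀²) = 5.0625·0.9216/76.8591 = 0.060703.
Predictive variance for one new observation = σₙ² + σ² = 5.0625·0.9216/76.8591 + 0.9216 = σ²·(σ₀² + 76.8591)/76.8591 = 0.9216·81.9216/76.8591 = 0.982303; SD = √(0.9216·81.9216/76.8591) = 0.9911.

0.9911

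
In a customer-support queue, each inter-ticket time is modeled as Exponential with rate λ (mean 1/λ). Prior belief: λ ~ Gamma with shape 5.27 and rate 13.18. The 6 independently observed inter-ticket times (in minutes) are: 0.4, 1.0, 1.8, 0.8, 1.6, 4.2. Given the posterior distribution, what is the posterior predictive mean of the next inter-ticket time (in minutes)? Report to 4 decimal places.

2.2376

With a Gamma(shape α, rate β) prior on the exponential rate λ, the posterior after n observations with total T = Σxᵢ is Gamma(α+n, β+T).
Sum of observations T = 9.8 minutes; n = 6.
Posterior: Gamma(5.27+6, 13.18+9.8) = Gamma(11.27, 22.98).
The predictive distribution for the next observation is Lomax; its mean is β/(α−1) = 22.98/10.27 = 2.2376.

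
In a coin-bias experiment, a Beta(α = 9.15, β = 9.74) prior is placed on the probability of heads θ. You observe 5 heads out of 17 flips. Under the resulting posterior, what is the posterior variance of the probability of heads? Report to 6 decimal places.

0.006474

The Beta prior is conjugate to a Binomial/Bernoulli likelihood; the update adds successes to α and failures to β.
Posterior: Beta(α+k, β+n−k) = Beta(9.15+5, 9.74+12) = Beta(14.15, 21.74).
Var = αβ/((α+β)²(α+β+1)) = 14.15·21.74/(35.89²·36.89) = 0.006474.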